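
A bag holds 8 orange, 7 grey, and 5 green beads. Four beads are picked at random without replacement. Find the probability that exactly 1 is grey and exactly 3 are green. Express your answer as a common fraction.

14/969

Unordered draws without replacement: count favorable combinations over C(20,4).
Favorable = C(8,0) · C(7,1) · C(5,3) = 70; total = C(20,4) = 4845.
P = 70/4845 = 14/969 ≈ 0.0144.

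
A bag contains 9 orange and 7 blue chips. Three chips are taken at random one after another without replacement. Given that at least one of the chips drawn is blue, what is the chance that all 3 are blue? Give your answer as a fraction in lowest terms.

P(all 3 blue) = C(7,3)/C(16,3) = 1/16; P(at least one blue) = 1 − C(9,3)/C(16,3) = 17/20.
Since 'all 3 blue' ⊆ 'at least one blue', P(all 3 | at least one) = 1/16 / 17/20 = 5/68 ≈ 0.0735.

5/68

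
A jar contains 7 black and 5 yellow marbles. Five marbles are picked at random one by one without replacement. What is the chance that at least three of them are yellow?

Sum the hypergeometric tail for j = 3,…,5 yellow marbles.
Favorable = C(5,3)·C(7,2) + C(5,4)·C(7,1) + C(5,5)·C(7,0) = 246; total = C(12,5) = 792.
P = 246/792 = 41/132 ≈ 0.3106.

41/132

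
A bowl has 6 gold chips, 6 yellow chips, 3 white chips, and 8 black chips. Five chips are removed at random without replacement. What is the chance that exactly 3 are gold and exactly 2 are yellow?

300/33649

Unordered draws without replacement: count favorable combinations over C(23,5).
Favorable = C(6,3) · C(6,2) · C(3,0) · C(8,0) = 300; total = C(23,5) = 33649.
P = 300/33649 = 300/33649 ≈ 0.0089.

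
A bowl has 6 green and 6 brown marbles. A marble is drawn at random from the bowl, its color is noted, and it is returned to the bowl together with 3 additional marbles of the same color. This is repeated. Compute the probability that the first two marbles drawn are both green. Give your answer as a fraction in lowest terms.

3/10

After a green draw the bowl holds 9 green out of 15.
P = (6/12)·(9/15) = 3/10 ≈ 0.3000.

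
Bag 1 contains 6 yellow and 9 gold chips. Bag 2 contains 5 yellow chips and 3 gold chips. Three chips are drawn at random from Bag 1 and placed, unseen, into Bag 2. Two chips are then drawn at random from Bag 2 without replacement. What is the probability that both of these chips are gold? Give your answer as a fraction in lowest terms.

Condition on how many of the transferred chips are gold (from Bag 1: 9 gold of 15; then Bag 2 has 11 total).
  0 gold: C(9,0)C(6,3)/C(15,3) = 4/91; then P = C(3,2)/C(11,2) = 3/55
  1 gold: C(9,1)C(6,2)/C(15,3) = 27/91; then P = C(4,2)/C(11,2) = 6/55
  2 gold: C(9,2)C(6,1)/C(15,3) = 216/455; then P = C(5,2)/C(11,2) = 2/11
  3 gold: C(9,3)C(6,0)/C(15,3) = 12/65; then P = C(6,2)/C(11,2) = 3/11
P(both gold) = 6/35 ≈ 0.1714.

6/35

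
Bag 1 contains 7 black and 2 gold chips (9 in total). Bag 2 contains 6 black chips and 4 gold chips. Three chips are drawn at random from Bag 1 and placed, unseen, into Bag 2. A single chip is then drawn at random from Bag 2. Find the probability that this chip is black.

25/39

Condition on how many of the transferred chips are black (from Bag 1: 7 black of 9; then Bag 2 has 13 total).
  1 black: C(7,1)C(2,2)/C(9,3) = 1/12; then P = 7/13
  2 black: C(7,2)C(2,1)/C(9,3) = 1/2; then P = 8/13
  3 black: C(7,3)C(2,0)/C(9,3) = 5/12; then P = 9/13
P(black from Bag 2) = 25/39 ≈ 0.6410.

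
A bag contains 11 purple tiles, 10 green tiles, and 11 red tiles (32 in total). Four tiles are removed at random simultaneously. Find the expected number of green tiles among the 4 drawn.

5/4

By linearity of expectation, E[X] = Σ P(draw i is green); by symmetry each draw (even without replacement) has P(green) = 10/32.
E[X] = 4 · 10/32 = 5/4 ≈ 1.2500.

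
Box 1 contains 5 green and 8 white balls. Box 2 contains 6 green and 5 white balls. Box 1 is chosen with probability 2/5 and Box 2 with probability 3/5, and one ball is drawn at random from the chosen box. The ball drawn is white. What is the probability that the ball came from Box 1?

P(white | Box 1) = 8/13; P(white | Box 2) = 5/11.
P(white) = 2/5·8/13 + 3/5·5/11 = 371/715.
By Bayes' rule, P(Box 1 | white) = 16/65 / 371/715 = 176/371 ≈ 0.4744.

176/371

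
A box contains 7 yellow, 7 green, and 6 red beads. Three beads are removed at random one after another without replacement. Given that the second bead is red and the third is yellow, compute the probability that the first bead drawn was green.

7/18

P(first=green and the second bead is red and the third is yellow) = (7/20)·(6/19)·(7/18) = 49/1140.
P(E) = Σ over first color = 7/190 + 49/1140 + 7/228 = 21/190.
By Bayes, P(first=green | E) = 49/1140 / 21/190 = 7/18 ≈ 0.3889.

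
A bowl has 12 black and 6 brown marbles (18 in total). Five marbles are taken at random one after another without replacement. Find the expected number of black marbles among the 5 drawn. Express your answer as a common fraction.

By linearity of expectation, E[X] = Σ P(draw i is black); by symmetry each draw (even without replacement) has P(black) = 12/18.
E[X] = 5 · 12/18 = 10/3 ≈ 3.3333.

10/3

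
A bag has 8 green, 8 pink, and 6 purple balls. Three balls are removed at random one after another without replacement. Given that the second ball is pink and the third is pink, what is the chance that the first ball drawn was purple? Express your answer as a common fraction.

3/10

P(first=purple and the second ball is pink and the third is pink) = (6/22)·(8/21)·(7/20) = 2/55.
P(E) = Σ over first color = 8/165 + 2/55 + 2/55 = 4/33.
By Bayes, P(first=purple | E) = 2/55 / 4/33 = 3/10 ≈ 0.3000.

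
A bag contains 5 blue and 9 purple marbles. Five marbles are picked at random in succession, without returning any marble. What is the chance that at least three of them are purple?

Sum the hypergeometric tail for j = 3,…,5 purple marbles.
Favorable = C(9,3)·C(5,2) + C(9,4)·C(5,1) + C(9,5)·C(5,0) = 1596; total = C(14,5) = 2002.
P = 1596/2002 = 114/143 ≈ 0.7972.

114/143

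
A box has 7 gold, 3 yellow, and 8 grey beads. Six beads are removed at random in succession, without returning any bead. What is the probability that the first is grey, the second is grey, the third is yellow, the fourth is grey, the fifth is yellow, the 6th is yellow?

1/6630

Multiply the conditional probability of each draw in order, without replacement, so each draw removes one from its color and from the total.
P = (8/18) · (7/17) · (3/16) · (6/15) · (2/14) · (1/13) = 1/6630 ≈ 0.0002.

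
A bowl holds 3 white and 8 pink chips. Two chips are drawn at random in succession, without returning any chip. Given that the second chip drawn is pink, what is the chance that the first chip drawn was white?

P(first=white and the second chip drawn is pink) = (3/11)·(8/10) = 12/55.
P(the second chip drawn is pink) = Σ over first color = 12/55 + 28/55 = 8/11.
By Bayes, P(first=white | the second chip drawn is pink) = 12/55 / 8/11 = 3/10 ≈ 0.3000.

3/10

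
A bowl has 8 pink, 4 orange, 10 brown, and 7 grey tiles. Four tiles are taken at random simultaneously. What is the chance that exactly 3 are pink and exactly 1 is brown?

80/3393

Unordered draws without replacement: count favorable combinations over C(29,4).
Favorable = C(8,3) · C(4,0) · C(10,1) · C(7,0) = 560; total = C(29,4) = 23751.
P = 560/23751 = 80/3393 ≈ 0.0236.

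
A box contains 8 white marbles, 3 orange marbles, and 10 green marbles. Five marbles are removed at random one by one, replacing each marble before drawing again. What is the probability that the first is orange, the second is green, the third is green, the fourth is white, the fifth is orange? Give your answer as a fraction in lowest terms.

Multiply the conditional probability of each draw in order, with replacement (the composition resets each draw).
P = (3/21) · (10/21) · (10/21) · (8/21) · (3/21) = 800/453789 ≈ 0.0018.

800/453789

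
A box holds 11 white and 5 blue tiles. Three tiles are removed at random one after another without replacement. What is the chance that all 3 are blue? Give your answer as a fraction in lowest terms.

Unordered draws without replacement: count favorable combinations over C(16,3).
Favorable = C(11,0) · C(5,3) = 10; total = C(16,3) = 560.
P = 10/560 = 1/56 ≈ 0.0179.

1/56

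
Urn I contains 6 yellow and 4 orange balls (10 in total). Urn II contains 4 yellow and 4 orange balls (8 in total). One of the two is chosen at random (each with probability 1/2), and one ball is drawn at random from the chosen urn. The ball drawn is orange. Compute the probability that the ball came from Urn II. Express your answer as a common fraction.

P(orange | Urn I) = 2/5; P(orange | Urn II) = 1/2.
P(orange) = 1/2·2/5 + 1/2·1/2 = 9/20.
By Bayes' rule, P(Urn II | orange) = 1/4 / 9/20 = 5/9 ≈ 0.5556.

5/9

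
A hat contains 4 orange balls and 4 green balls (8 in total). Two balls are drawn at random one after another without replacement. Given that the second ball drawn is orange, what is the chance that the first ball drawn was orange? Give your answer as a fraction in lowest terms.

3/7

P(first=orange and the second ball drawn is orange) = (4/8)·(3/7) = 3/14.
P(the second ball drawn is orange) = Σ over first color = 3/14 + 2/7 = 1/2.
By Bayes, P(first=orange | the second ball drawn is orange) = 3/14 / 1/2 = 3/7 ≈ 0.4286.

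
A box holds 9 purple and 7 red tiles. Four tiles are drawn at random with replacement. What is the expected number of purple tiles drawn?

9/4

By linearity of expectation, E[X] = Σ P(draw i is purple); each independent draw has P(purple) = 9/16.
E[X] = 4 · 9/16 = 9/4 ≈ 2.2500.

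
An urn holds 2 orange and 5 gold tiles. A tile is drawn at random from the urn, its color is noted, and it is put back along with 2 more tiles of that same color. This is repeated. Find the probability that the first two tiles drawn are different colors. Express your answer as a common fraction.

20/63

Either gold then orange, or orange then gold; after the first draw the total is 9.
P = (5/7)·(2/9) + (2/7)·(5/9) = 20/63 ≈ 0.3175.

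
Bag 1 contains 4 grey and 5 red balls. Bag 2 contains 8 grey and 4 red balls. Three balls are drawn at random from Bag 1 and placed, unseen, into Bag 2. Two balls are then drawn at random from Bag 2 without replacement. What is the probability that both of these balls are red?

9/70

Condition on how many of the transferred balls are red (from Bag 1: 5 red of 9; then Bag 2 has 15 total).
  0 red: C(5,0)C(4,3)/C(9,3) = 1/21; then P = C(4,2)/C(15,2) = 2/35
  1 red: C(5,1)C(4,2)/C(9,3) = 5/14; then P = C(5,2)/C(15,2) = 2/21
  2 red: C(5,2)C(4,1)/C(9,3) = 10/21; then P = C(6,2)/C(15,2) = 1/7
  3 red: C(5,3)C(4,0)/C(9,3) = 5/42; then P = C(7,2)/C(15,2) = 1/5
P(both red) = 9/70 ≈ 0.1286.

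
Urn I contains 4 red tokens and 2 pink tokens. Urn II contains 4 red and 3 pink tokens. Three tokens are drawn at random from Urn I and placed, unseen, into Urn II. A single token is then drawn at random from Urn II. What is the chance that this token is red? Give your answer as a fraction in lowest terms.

3/5

Condition on how many of the transferred tokens are red (from Urn I: 4 red of 6; then Urn II has 10 total).
  1 red: C(4,1)C(2,2)/C(6,3) = 1/5; then P = 5/10
  2 red: C(4,2)C(2,1)/C(6,3) = 3/5; then P = 6/10
  3 red: C(4,3)C(2,0)/C(6,3) = 1/5; then P = 7/10
P(red from Urn II) = 3/5 ≈ 0.6000.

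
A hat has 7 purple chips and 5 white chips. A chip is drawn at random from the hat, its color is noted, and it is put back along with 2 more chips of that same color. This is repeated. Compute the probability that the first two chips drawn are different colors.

5/12

Either purple then white, or white then purple; after the first draw the total is 14.
P = (7/12)·(5/14) + (5/12)·(7/14) = 5/12 ≈ 0.4167.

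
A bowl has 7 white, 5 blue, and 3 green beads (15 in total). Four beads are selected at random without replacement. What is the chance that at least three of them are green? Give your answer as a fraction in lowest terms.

Sum the hypergeometric tail for j = 3,…,3 green beads.
Favorable = C(3,3)·C(12,1) = 12; total = C(15,4) = 1365.
P = 12/1365 = 4/455 ≈ 0.0088.

4/455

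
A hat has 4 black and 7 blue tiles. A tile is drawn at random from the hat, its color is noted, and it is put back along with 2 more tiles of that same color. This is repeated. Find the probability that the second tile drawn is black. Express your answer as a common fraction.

4/11

Condition on the first draw. If first is black (prob 4/11), second-black has prob (6)/(13); if not (prob 7/11), it has prob 4/(13).
P = (4/11)·(6/13) + (7/11)·(4/13) = 4/11 ≈ 0.3636.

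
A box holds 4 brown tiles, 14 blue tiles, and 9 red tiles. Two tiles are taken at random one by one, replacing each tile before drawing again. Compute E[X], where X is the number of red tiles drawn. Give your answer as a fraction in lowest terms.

2/3

By linearity of expectation, E[X] = Σ P(draw i is red); each independent draw has P(red) = 9/27.
E[X] = 2 · 9/27 = 2/3 ≈ 0.6667.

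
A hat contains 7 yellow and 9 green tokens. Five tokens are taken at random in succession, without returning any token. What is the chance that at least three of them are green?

33/52

Sum the hypergeometric tail for j = 3,…,5 green tokens.
Favorable = C(9,3)·C(7,2) + C(9,4)·C(7,1) + C(9,5)·C(7,0) = 2772; total = C(16,5) = 4368.
P = 2772/4368 = 33/52 ≈ 0.6346.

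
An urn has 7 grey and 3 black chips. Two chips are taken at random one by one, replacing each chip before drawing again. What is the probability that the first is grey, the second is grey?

49/100

Multiply the conditional probability of each draw in order, with replacement (the composition resets each draw).
P = (7/10) · (7/10) = 49/100 ≈ 0.4900.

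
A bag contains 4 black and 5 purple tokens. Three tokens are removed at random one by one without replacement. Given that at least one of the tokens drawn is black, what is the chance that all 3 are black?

P(all 3 black) = C(4,3)/C(9,3) = 1/21; P(at least one black) = 1 − C(5,3)/C(9,3) = 37/42.
Since 'all 3 black' ⊆ 'at least one black', P(all 3 | at least one) = 1/21 / 37/42 = 2/37 ≈ 0.0541.

2/37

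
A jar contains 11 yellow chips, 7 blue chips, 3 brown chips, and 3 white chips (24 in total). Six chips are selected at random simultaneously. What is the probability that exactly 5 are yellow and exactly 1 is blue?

21/874

Unordered draws without replacement: count favorable combinations over C(24,6).
Favorable = C(11,5) · C(7,1) · C(3,0) · C(3,0) = 3234; total = C(24,6) = 134596.
P = 3234/134596 = 21/874 ≈ 0.0240.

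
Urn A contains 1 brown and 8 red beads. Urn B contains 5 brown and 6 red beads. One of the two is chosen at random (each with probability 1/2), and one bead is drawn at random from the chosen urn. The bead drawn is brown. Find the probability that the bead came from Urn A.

P(brown | Urn A) = 1/9; P(brown | Urn B) = 5/11.
P(brown) = 1/2·1/9 + 1/2·5/11 = 28/99.
By Bayes' rule, P(Urn A | brown) = 1/18 / 28/99 = 11/56 ≈ 0.1964.

11/56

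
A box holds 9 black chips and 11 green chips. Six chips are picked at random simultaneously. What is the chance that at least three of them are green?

253/323

Sum the hypergeometric tail for j = 3,…,6 green chips.
Favorable = C(11,3)·C(9,3) + C(11,4)·C(9,2) + C(11,5)·C(9,1) + C(11,6)·C(9,0) = 30360; total = C(20,6) = 38760.
P = 30360/38760 = 253/323 ≈ 0.7833.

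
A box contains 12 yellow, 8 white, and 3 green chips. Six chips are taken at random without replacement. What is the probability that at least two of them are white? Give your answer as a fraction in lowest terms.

934/1311

Sum the hypergeometric tail for j = 2,…,6 white chips.
Favorable = C(8,2)·C(15,4) + C(8,3)·C(15,3) + C(8,4)·C(15,2) + C(8,5)·C(15,1) + C(8,6)·C(15,0) = 71918; total = C(23,6) = 100947.
P = 71918/100947 = 934/1311 ≈ 0.7124.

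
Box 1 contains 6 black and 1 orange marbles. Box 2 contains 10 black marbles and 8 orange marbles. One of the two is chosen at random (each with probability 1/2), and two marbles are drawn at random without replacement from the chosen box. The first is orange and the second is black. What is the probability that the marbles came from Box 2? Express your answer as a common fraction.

P(E | Box 1) = 1/7; P(E | Box 2) = 40/153.
P(E) = 1/2·1/7 + 1/2·40/153 = 433/2142.
By Bayes' rule, P(Box 2 | E) = 20/153 / 433/2142 = 280/433 ≈ 0.6467.

280/433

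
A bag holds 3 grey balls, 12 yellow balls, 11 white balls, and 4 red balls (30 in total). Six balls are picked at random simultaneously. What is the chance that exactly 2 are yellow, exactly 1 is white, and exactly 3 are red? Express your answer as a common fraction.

968/197925

Unordered draws without replacement: count favorable combinations over C(30,6).
Favorable = C(3,0) · C(12,2) · C(11,1) · C(4,3) = 2904; total = C(30,6) = 593775.
P = 2904/593775 = 968/197925 ≈ 0.0049.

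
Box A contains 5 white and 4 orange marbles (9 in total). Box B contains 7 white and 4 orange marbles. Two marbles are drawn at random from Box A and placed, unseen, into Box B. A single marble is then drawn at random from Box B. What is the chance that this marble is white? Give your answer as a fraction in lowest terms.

73/117

Condition on how many of the transferred marbles are white (from Box A: 5 white of 9; then Box B has 13 total).
  0 white: C(5,0)C(4,2)/C(9,2) = 1/6; then P = 7/13
  1 white: C(5,1)C(4,1)/C(9,2) = 5/9; then P = 8/13
  2 white: C(5,2)C(4,0)/C(9,2) = 5/18; then P = 9/13
P(white from Box B) = 73/117 ≈ 0.6239.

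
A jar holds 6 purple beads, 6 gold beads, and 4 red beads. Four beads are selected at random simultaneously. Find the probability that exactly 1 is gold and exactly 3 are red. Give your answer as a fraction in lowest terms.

6/455

Unordered draws without replacement: count favorable combinations over C(16,4).
Favorable = C(6,0) · C(6,1) · C(4,3) = 24; total = C(16,4) = 1820.
P = 24/1820 = 6/455 ≈ 0.0132.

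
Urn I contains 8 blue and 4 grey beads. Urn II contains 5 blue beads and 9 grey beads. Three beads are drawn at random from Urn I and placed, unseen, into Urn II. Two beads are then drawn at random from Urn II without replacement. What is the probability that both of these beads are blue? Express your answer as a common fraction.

Condition on how many of the transferred beads are blue (from Urn I: 8 blue of 12; then Urn II has 17 total).
  0 blue: C(8,0)C(4,3)/C(12,3) = 1/55; then P = C(5,2)/C(17,2) = 5/68
  1 blue: C(8,1)C(4,2)/C(12,3) = 12/55; then P = C(6,2)/C(17,2) = 15/136
  2 blue: C(8,2)C(4,1)/C(12,3) = 28/55; then P = C(7,2)/C(17,2) = 21/136
  3 blue: C(8,3)C(4,0)/C(12,3) = 14/55; then P = C(8,2)/C(17,2) = 7/34
P(both blue) = 117/748 ≈ 0.1564.

117/748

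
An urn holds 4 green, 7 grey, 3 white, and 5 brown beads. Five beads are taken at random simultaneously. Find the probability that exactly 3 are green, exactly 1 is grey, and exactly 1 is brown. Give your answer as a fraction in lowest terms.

Unordered draws without replacement: count favorable combinations over C(19,5).
Favorable = C(4,3) · C(7,1) · C(3,0) · C(5,1) = 140; total = C(19,5) = 11628.
P = 140/11628 = 35/2907 ≈ 0.0120.

35/2907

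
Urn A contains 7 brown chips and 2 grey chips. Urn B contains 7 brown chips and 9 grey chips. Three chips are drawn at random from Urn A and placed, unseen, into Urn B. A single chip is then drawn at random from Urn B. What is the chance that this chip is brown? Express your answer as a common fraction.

28/57

Condition on how many of the transferred chips are brown (from Urn A: 7 brown of 9; then Urn B has 19 total).
  1 brown: C(7,1)C(2,2)/C(9,3) = 1/12; then P = 8/19
  2 brown: C(7,2)C(2,1)/C(9,3) = 1/2; then P = 9/19
  3 brown: C(7,3)C(2,0)/C(9,3) = 5/12; then P = 10/19
P(brown from Urn B) = 28/57 ≈ 0.4912.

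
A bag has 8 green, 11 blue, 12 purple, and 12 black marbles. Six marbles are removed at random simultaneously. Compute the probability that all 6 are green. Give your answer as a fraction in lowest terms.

2/435461

Unordered draws without replacement: count favorable combinations over C(43,6).
Favorable = C(8,6) · C(11,0) · C(12,0) · C(12,0) = 28; total = C(43,6) = 6096454.
P = 28/6096454 = 2/435461 ≈ 0.0000.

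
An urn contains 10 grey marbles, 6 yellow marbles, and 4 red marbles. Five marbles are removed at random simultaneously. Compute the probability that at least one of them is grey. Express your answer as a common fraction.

1271/1292

Use the complement: P(at least one grey) = 1 − P(no grey).
P(none) = C(10,5)/C(20,5) = 252/15504.
So P = 1 − 252/15504 = 1271/1292 ≈ 0.9837.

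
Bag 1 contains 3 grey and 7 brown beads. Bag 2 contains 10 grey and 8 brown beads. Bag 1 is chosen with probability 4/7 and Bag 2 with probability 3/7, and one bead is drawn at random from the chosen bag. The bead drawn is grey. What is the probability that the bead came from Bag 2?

25/43

P(grey | Bag 1) = 3/10; P(grey | Bag 2) = 5/9.
P(grey) = 4/7·3/10 + 3/7·5/9 = 43/105.
By Bayes' rule, P(Bag 2 | grey) = 5/21 / 43/105 = 25/43 ≈ 0.5814.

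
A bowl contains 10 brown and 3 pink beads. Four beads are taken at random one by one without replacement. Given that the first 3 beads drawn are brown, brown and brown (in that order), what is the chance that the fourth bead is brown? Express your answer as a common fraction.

After removing 3 brown, the bowl has 7 brown out of 10 remaining.
P(fourth is brown | given) = 7/10 ≈ 0.7000.

7/10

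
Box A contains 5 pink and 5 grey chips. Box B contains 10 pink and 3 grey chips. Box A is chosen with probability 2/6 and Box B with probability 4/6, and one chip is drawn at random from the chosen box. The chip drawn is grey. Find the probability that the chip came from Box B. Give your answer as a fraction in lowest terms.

P(grey | Box A) = 1/2; P(grey | Box B) = 3/13.
P(grey) = 1/3·1/2 + 2/3·3/13 = 25/78.
By Bayes' rule, P(Box B | grey) = 2/13 / 25/78 = 12/25 ≈ 0.4800.

12/25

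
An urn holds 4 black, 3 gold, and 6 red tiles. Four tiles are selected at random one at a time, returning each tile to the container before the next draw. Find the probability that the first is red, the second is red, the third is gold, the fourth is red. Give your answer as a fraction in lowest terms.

648/28561

Multiply the conditional probability of each draw in order, with replacement (the composition resets each draw).
P = (6/13) · (6/13) · (3/13) · (6/13) = 648/28561 ≈ 0.0227.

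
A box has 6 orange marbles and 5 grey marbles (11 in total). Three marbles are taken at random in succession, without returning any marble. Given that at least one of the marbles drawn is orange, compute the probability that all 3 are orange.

4/31

P(all 3 orange) = C(6,3)/C(11,3) = 4/33; P(at least one orange) = 1 − C(5,3)/C(11,3) = 31/33.
Since 'all 3 orange' ⊆ 'at least one orange', P(all 3 | at least one) = 4/33 / 31/33 = 4/31 ≈ 0.1290.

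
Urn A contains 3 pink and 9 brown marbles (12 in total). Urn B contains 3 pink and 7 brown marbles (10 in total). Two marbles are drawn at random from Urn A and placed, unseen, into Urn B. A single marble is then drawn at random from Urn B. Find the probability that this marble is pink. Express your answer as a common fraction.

7/24

Condition on how many of the transferred marbles are pink (from Urn A: 3 pink of 12; then Urn B has 12 total).
  0 pink: C(3,0)C(9,2)/C(12,2) = 6/11; then P = 3/12
  1 pink: C(3,1)C(9,1)/C(12,2) = 9/22; then P = 4/12
  2 pink: C(3,2)C(9,0)/C(12,2) = 1/22; then P = 5/12
P(pink from Urn B) = 7/24 ≈ 0.2917.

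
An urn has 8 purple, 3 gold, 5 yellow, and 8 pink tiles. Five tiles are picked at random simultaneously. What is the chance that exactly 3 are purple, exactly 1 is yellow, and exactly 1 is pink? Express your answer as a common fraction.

Unordered draws without replacement: count favorable combinations over C(24,5).
Favorable = C(8,3) · C(3,0) · C(5,1) · C(8,1) = 2240; total = C(24,5) = 42504.
P = 2240/42504 = 40/759 ≈ 0.0527.

40/759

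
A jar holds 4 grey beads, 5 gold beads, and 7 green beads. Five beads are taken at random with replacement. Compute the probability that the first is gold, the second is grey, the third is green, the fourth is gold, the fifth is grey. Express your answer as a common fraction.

Multiply the conditional probability of each draw in order, with replacement (the composition resets each draw).
P = (5/16) · (4/16) · (7/16) · (5/16) · (4/16) = 175/65536 ≈ 0.0027.

175/65536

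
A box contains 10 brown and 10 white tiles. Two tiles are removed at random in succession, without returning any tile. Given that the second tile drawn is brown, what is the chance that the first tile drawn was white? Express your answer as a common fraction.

10/19

P(first=white and the second tile drawn is brown) = (10/20)·(10/19) = 5/19.
P(the second tile drawn is brown) = Σ over first color = 9/38 + 5/19 = 1/2.
By Bayes, P(first=white | the second tile drawn is brown) = 5/19 / 1/2 = 10/19 ≈ 0.5263.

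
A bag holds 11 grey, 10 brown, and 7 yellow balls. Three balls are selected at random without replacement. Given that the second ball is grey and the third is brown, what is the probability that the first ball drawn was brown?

P(first=brown and the second ball is grey and the third is brown) = (10/28)·(11/27)·(9/26) = 55/1092.
P(E) = Σ over first color = 275/4914 + 55/1092 + 55/1404 = 55/378.
By Bayes, P(first=brown | E) = 55/1092 / 55/378 = 9/26 ≈ 0.3462.

9/26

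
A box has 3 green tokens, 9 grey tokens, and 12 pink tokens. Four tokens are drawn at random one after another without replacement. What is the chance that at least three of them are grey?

Sum the hypergeometric tail for j = 3,…,4 grey tokens.
Favorable = C(9,3)·C(15,1) + C(9,4)·C(15,0) = 1386; total = C(24,4) = 10626.
P = 1386/10626 = 3/23 ≈ 0.1304.

3/23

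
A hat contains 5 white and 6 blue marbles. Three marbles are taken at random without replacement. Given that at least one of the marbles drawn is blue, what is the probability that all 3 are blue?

P(all 3 blue) = C(6,3)/C(11,3) = 4/33; P(at least one blue) = 1 − C(5,3)/C(11,3) = 31/33.
Since 'all 3 blue' ⊆ 'at least one blue', P(all 3 | at least one) = 4/33 / 31/33 = 4/31 ≈ 0.1290.

4/31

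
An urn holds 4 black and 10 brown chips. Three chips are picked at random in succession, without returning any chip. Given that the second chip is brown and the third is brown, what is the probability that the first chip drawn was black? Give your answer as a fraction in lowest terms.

1/3

P(first=black and the second chip is brown and the third is brown) = (4/14)·(10/13)·(9/12) = 15/91.
P(E) = Σ over first color = 15/91 + 30/91 = 45/91.
By Bayes, P(first=black | E) = 15/91 / 45/91 = 1/3 ≈ 0.3333.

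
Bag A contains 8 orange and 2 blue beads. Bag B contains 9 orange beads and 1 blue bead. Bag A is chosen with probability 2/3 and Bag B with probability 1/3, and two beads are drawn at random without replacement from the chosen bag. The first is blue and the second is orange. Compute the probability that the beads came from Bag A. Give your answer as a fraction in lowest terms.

32/41

P(E | Bag A) = 8/45; P(E | Bag B) = 1/10.
P(E) = 2/3·8/45 + 1/3·1/10 = 41/270.
By Bayes' rule, P(Bag A | E) = 16/135 / 41/270 = 32/41 ≈ 0.7805.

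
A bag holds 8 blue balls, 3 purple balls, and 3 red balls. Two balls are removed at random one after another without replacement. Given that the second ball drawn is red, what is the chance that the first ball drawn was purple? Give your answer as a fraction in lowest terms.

P(first=purple and the second ball drawn is red) = (3/14)·(3/13) = 9/182.
P(the second ball drawn is red) = Σ over first color = 12/91 + 9/182 + 3/91 = 3/14.
By Bayes, P(first=purple | the second ball drawn is red) = 9/182 / 3/14 = 3/13 ≈ 0.2308.

3/13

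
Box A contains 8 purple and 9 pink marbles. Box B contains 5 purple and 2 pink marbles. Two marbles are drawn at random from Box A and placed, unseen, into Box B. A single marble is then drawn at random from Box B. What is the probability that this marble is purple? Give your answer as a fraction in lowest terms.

Condition on how many of the transferred marbles are purple (from Box A: 8 purple of 17; then Box B has 9 total).
  0 purple: C(8,0)C(9,2)/C(17,2) = 9/34; then P = 5/9
  1 purple: C(8,1)C(9,1)/C(17,2) = 9/17; then P = 6/9
  2 purple: C(8,2)C(9,0)/C(17,2) = 7/34; then P = 7/9
P(purple from Box B) = 101/153 ≈ 0.6601.

101/153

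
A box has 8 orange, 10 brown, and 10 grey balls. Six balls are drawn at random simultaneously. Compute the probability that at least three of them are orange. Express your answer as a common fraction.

932/4485

Sum the hypergeometric tail for j = 3,…,6 orange balls.
Favorable = C(8,3)·C(20,3) + C(8,4)·C(20,2) + C(8,5)·C(20,1) + C(8,6)·C(20,0) = 78288; total = C(28,6) = 376740.
P = 78288/376740 = 932/4485 ≈ 0.2078.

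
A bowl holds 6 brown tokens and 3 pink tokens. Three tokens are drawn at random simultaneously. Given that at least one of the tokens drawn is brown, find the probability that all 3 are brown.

20/83

P(all 3 brown) = C(6,3)/C(9,3) = 5/21; P(at least one brown) = 1 − C(3,3)/C(9,3) = 83/84.
Since 'all 3 brown' ⊆ 'at least one brown', P(all 3 | at least one) = 5/21 / 83/84 = 20/83 ≈ 0.2410.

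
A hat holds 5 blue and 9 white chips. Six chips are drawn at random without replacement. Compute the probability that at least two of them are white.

998/1001

Sum the hypergeometric tail for j = 2,…,6 white chips.
Favorable = C(9,2)·C(5,4) + C(9,3)·C(5,3) + C(9,4)·C(5,2) + C(9,5)·C(5,1) + C(9,6)·C(5,0) = 2994; total = C(14,6) = 3003.
P = 2994/3003 = 998/1001 ≈ 0.9970.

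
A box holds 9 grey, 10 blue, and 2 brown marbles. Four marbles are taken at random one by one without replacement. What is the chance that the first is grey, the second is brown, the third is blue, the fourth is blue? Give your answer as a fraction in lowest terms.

Multiply the conditional probability of each draw in order, without replacement, so each draw removes one from its color and from the total.
P = (9/21) · (2/20) · (10/19) · (9/18) = 3/266 ≈ 0.0113.

3/266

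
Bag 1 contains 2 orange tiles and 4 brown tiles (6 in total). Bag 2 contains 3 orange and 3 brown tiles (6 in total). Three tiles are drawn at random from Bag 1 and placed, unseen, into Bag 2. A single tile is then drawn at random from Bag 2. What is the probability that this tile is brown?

Condition on how many of the transferred tiles are brown (from Bag 1: 4 brown of 6; then Bag 2 has 9 total).
  1 brown: C(4,1)C(2,2)/C(6,3) = 1/5; then P = 4/9
  2 brown: C(4,2)C(2,1)/C(6,3) = 3/5; then P = 5/9
  3 brown: C(4,3)C(2,0)/C(6,3) = 1/5; then P = 6/9
P(brown from Bag 2) = 5/9 ≈ 0.5556.

5/9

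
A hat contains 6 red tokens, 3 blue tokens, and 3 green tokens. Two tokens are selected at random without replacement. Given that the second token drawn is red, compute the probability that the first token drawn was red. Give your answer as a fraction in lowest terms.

5/11

P(first=red and the second token drawn is red) = (6/12)·(5/11) = 5/22.
P(the second token drawn is red) = Σ over first color = 5/22 + 3/22 + 3/22 = 1/2.
By Bayes, P(first=red | the second token drawn is red) = 5/22 / 1/2 = 5/11 ≈ 0.4545.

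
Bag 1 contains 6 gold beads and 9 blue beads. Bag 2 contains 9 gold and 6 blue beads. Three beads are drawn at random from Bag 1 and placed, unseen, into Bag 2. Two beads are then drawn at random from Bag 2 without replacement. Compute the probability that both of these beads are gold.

Condition on how many of the transferred beads are gold (from Bag 1: 6 gold of 15; then Bag 2 has 18 total).
  0 gold: C(6,0)C(9,3)/C(15,3) = 12/65; then P = C(9,2)/C(18,2) = 4/17
  1 gold: C(6,1)C(9,2)/C(15,3) = 216/455; then P = C(10,2)/C(18,2) = 5/17
  2 gold: C(6,2)C(9,1)/C(15,3) = 27/91; then P = C(11,2)/C(18,2) = 55/153
  3 gold: C(6,3)C(9,0)/C(15,3) = 4/91; then P = C(12,2)/C(18,2) = 22/51
P(both gold) = 551/1785 ≈ 0.3087.

551/1785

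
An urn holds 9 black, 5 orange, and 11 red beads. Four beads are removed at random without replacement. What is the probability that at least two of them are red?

139/230

Sum the hypergeometric tail for j = 2,…,4 red beads.
Favorable = C(11,2)·C(14,2) + C(11,3)·C(14,1) + C(11,4)·C(14,0) = 7645; total = C(25,4) = 12650.
P = 7645/12650 = 139/230 ≈ 0.6043.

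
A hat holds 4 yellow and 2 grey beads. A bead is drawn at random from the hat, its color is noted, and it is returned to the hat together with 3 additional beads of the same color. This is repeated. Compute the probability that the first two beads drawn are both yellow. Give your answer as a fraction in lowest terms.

14/27

After a yellow draw the hat holds 7 yellow out of 9.
P = (4/6)·(7/9) = 14/27 ≈ 0.5185.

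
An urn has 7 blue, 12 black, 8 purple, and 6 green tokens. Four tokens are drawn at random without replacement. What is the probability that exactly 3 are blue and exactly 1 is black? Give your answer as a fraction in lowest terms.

Unordered draws without replacement: count favorable combinations over C(33,4).
Favorable = C(7,3) · C(12,1) · C(8,0) · C(6,0) = 420; total = C(33,4) = 40920.
P = 420/40920 = 7/682 ≈ 0.0103.

7/682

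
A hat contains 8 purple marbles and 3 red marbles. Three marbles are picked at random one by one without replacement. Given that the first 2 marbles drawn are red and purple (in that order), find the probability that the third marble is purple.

After removing 1 purple, 1 red, the hat has 7 purple out of 9 remaining.
P(third is purple | given) = 7/9 ≈ 0.7778.

7/9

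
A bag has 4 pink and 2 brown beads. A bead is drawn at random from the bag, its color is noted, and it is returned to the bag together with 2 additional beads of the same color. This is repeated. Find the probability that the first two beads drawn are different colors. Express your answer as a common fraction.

Either brown then pink, or pink then brown; after the first draw the total is 8.
P = (2/6)·(4/8) + (4/6)·(2/8) = 1/3 ≈ 0.3333.

1/3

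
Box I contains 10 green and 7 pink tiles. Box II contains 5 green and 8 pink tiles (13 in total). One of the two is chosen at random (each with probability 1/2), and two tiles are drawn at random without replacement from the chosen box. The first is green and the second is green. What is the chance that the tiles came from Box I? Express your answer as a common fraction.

P(E | Box I) = 45/136; P(E | Box II) = 5/39.
P(E) = 1/2·45/136 + 1/2·5/39 = 2435/10608.
By Bayes' rule, P(Box I | E) = 45/272 / 2435/10608 = 351/487 ≈ 0.7207.

351/487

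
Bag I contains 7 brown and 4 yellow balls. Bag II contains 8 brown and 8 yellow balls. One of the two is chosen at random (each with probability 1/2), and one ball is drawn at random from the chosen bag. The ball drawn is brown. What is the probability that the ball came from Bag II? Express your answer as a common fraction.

P(brown | Bag I) = 7/11; P(brown | Bag II) = 1/2.
P(brown) = 1/2·7/11 + 1/2·1/2 = 25/44.
By Bayes' rule, P(Bag II | brown) = 1/4 / 25/44 = 11/25 ≈ 0.4400.

11/25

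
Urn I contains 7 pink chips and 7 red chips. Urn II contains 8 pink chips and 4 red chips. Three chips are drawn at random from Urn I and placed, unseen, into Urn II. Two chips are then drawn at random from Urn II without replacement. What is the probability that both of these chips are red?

11/91

Condition on how many of the transferred chips are red (from Urn I: 7 red of 14; then Urn II has 15 total).
  0 red: C(7,0)C(7,3)/C(14,3) = 5/52; then P = C(4,2)/C(15,2) = 2/35
  1 red: C(7,1)C(7,2)/C(14,3) = 21/52; then P = C(5,2)/C(15,2) = 2/21
  2 red: C(7,2)C(7,1)/C(14,3) = 21/52; then P = C(6,2)/C(15,2) = 1/7
  3 red: C(7,3)C(7,0)/C(14,3) = 5/52; then P = C(7,2)/C(15,2) = 1/5
P(both red) = 11/91 ≈ 0.1209.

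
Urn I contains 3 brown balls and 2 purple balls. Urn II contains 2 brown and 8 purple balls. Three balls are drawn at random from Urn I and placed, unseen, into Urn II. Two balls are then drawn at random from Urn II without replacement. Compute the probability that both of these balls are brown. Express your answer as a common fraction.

11/156

Condition on how many of the transferred balls are brown (from Urn I: 3 brown of 5; then Urn II has 13 total).
  1 brown: C(3,1)C(2,2)/C(5,3) = 3/10; then P = C(3,2)/C(13,2) = 1/26
  2 brown: C(3,2)C(2,1)/C(5,3) = 3/5; then P = C(4,2)/C(13,2) = 1/13
  3 brown: C(3,3)C(2,0)/C(5,3) = 1/10; then P = C(5,2)/C(13,2) = 5/39
P(both brown) = 11/156 ≈ 0.0705.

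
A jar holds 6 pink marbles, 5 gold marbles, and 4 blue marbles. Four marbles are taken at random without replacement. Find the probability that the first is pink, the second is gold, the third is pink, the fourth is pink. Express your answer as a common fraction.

5/273

Multiply the conditional probability of each draw in order, without replacement, so each draw removes one from its color and from the total.
P = (6/15) · (5/14) · (5/13) · (4/12) = 5/273 ≈ 0.0183.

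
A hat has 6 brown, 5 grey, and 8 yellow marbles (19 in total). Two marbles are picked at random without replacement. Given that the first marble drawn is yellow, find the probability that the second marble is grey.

5/18

After removing 1 yellow, the hat has 5 grey out of 18 remaining.
P(second is grey | given) = 5/18 ≈ 0.2778.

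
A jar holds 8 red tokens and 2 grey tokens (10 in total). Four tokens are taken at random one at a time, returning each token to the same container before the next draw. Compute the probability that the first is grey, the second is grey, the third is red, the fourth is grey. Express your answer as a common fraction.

4/625

Multiply the conditional probability of each draw in order, with replacement (the composition resets each draw).
P = (2/10) · (2/10) · (8/10) · (2/10) = 4/625 ≈ 0.0064.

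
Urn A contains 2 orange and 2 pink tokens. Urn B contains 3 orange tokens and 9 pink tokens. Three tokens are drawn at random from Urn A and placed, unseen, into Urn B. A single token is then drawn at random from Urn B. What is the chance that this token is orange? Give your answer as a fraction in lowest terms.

3/10

Condition on how many of the transferred tokens are orange (from Urn A: 2 orange of 4; then Urn B has 15 total).
  1 orange: C(2,1)C(2,2)/C(4,3) = 1/2; then P = 4/15
  2 orange: C(2,2)C(2,1)/C(4,3) = 1/2; then P = 5/15
P(orange from Urn B) = 3/10 ≈ 0.3000.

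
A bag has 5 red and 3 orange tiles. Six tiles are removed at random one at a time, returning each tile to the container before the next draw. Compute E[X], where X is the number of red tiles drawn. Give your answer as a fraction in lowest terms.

By linearity of expectation, E[X] = Σ P(draw i is red); each independent draw has P(red) = 5/8.
E[X] = 6 · 5/8 = 15/4 ≈ 3.7500.

15/4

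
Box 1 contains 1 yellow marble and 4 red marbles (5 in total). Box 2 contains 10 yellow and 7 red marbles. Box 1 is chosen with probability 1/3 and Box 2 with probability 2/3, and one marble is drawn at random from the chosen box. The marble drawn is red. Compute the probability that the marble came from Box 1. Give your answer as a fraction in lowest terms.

P(red | Box 1) = 4/5; P(red | Box 2) = 7/17.
P(red) = 1/3·4/5 + 2/3·7/17 = 46/85.
By Bayes' rule, P(Box 1 | red) = 4/15 / 46/85 = 34/69 ≈ 0.4928.

34/69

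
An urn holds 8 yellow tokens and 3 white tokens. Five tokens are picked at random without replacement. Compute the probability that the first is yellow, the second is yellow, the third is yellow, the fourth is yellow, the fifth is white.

1/11

Multiply the conditional probability of each draw in order, without replacement, so each draw removes one from its color and from the total.
P = (8/11) · (7/10) · (6/9) · (5/8) · (3/7) = 1/11 ≈ 0.0909.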